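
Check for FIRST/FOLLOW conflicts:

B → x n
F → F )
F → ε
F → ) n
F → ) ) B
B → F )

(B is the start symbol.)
Nullable non-terminals: F.
FIRST sets used below: FIRST(F) = { ')', ε }

F: nullable alternative(s) F → ε; FOLLOW(F) = { ')' }
  F → F ): FIRST \ {ε} = { ')' } — overlaps FOLLOW(F) on { ')' }: CONFLICT
  F → ε: FIRST \ {ε} = { } — this is the only nullable alternative, skip
  F → ) n: FIRST \ {ε} = { ')' } — overlaps FOLLOW(F) on { ')' }: CONFLICT
  F → ) ) B: FIRST \ {ε} = { ')' } — overlaps FOLLOW(F) on { ')' }: CONFLICT

B has no nullable alternative, so no FIRST/FOLLOW check is needed there.

So the grammar has 3 FIRST/FOLLOW conflicts (marked CONFLICT above).

Answer: Yes. F → F ')' with FOLLOW(F) on { ')' }; F → ')' n with FOLLOW(F) on { ')' }; F → ')' ')' B with FOLLOW(F) on { ')' }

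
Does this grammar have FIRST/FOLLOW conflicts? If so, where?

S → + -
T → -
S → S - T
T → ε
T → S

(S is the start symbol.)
A FIRST/FOLLOW conflict occurs when a non-terminal N has a nullable alternative N → β (β ⇒* ε) and another alternative N → α with FIRST(α) ∩ FOLLOW(N) ≠ ∅: on such a lookahead the parser cannot decide between expanding α and letting N vanish via β.

Nullable non-terminals: T.
FIRST sets used below: FIRST(S) = { '+' }

T: nullable alternative(s) T → ε; FOLLOW(T) = { $, '-' }
  T → -: FIRST \ {ε} = { '-' } — overlaps FOLLOW(T) on { '-' }: CONFLICT
  T → ε: FIRST \ {ε} = { } — this is the only nullable alternative, skip
  T → S: FIRST \ {ε} = { '+' } — disjoint from FOLLOW(T)

S has no nullable alternative, so no FIRST/FOLLOW check is needed there.

So the grammar has 1 FIRST/FOLLOW conflict (marked CONFLICT above).

Answer: Yes. T → '-' with FOLLOW(T) on { '-' }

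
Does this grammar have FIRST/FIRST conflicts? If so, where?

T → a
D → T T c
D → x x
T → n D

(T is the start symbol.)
A FIRST/FIRST conflict occurs when two productions N → α and N → β for the same non-terminal have FIRST(α) ∩ FIRST(β) ≠ ∅ (with ε ∈ FIRST of a nullable right-hand side, so two nullable alternatives also conflict).

FIRST sets of the non-terminals at (or reachable through a nullable prefix from) the front of some alternative:
  FIRST(T) = { 'a', 'n' }

Productions for T:
  T → a: FIRST = { 'a' }
  T → n D: FIRST = { 'n' }
Productions for D:
  D → T T c: FIRST = { 'a', 'n' }
  D → x x: FIRST = { 'x' }

All alternatives of each non-terminal have pairwise disjoint FIRST sets.

Answer: No FIRST/FIRST conflicts.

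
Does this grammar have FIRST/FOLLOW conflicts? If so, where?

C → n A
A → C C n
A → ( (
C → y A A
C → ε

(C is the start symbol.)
Yes. C → n A with FOLLOW(C) on { 'n' }; C → y A A with FOLLOW(C) on { 'y' }

A FIRST/FOLLOW conflict occurs when a non-terminal N has a nullable alternative N → β (β ⇒* ε) and another alternative N → α with FIRST(α) ∩ FOLLOW(N) ≠ ∅: on such a lookahead the parser cannot decide between expanding α and letting N vanish via β.

Nullable non-terminals: C.

C: nullable alternative(s) C → ε; FOLLOW(C) = { $, 'n', 'y' }
  C → n A: FIRST \ {ε} = { 'n' } — overlaps FOLLOW(C) on { 'n' }: CONFLICT
  C → y A A: FIRST \ {ε} = { 'y' } — overlaps FOLLOW(C) on { 'y' }: CONFLICT
  C → ε: FIRST \ {ε} = { } — this is the only nullable alternative, skip

A has no nullable alternative, so no FIRST/FOLLOW check is needed there.

So the grammar has 2 FIRST/FOLLOW conflicts (marked CONFLICT above).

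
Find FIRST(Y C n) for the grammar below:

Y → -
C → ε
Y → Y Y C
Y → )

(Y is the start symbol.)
{ ')', '-' }

FIRST sets of the non-terminals involved (from the grammar, by fixed-point iteration):
  FIRST(Y) = { ')', '-' }

To compute FIRST(Y C n), process the symbols left to right:
Symbol Y is a non-terminal. Add FIRST(Y) \ {ε} = { ')', '-' }
Y is not nullable (ε ∉ FIRST(Y)), so stop here.
FIRST(Y C n) = { ')', '-' }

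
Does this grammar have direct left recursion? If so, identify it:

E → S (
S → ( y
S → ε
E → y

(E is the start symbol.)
No direct left recursion

Direct left recursion occurs when N → N α for some non-terminal N (the right-hand side begins with the left-hand side itself).

E → S (: starts with S
S → ( y: starts with '('
S → ε: starts with ε
E → y: starts with y

No direct left recursion found.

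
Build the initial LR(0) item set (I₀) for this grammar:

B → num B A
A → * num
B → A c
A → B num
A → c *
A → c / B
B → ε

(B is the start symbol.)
First, augment the grammar with B' → B
I₀ = CLOSURE({ [B' → . B] }):
  [B' → . B] has the dot before B: add [B → . num B A], [B → . A c], [B → .]
  [B → . A c] has the dot before A: add [A → . * num], [A → . B num], [A → . c *], [A → . c / B]
No further items can be added.

I₀ = { [A → . * num], [A → . B num], [A → . c *], [A → . c / B], [B → . A c], [B → . num B A], [B → .], [B' → . B] }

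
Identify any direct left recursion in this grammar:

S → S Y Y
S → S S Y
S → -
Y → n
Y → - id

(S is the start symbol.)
Direct left recursion occurs when N → N α for some non-terminal N (the right-hand side begins with the left-hand side itself).

S → S Y Y: LEFT RECURSIVE (starts with S)
S → S S Y: LEFT RECURSIVE (starts with S)
S → -: starts with '-'
Y → n: starts with n
Y → - id: starts with '-'

The grammar has direct left recursion on: S.

Answer: Yes, S is left-recursive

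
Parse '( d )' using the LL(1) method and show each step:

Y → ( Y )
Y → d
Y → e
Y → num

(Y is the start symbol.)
Stack is shown with the top on the left.

Stack    Input    Action
------------------------
Y $      ( d ) $  output Y → ( Y )
( Y ) $  ( d ) $  match '('
Y ) $    d ) $    output Y → d
d ) $    d ) $    match 'd'
) $      ) $      match ')'
$        $        accept

The string is accepted.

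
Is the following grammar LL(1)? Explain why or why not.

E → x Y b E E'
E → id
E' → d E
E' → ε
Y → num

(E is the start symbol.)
No. Predict set conflict for E': { 'd' }

A grammar is LL(1) if for each non-terminal N with multiple productions, the predict sets of those productions are pairwise disjoint, where PREDICT(N → α) = (FIRST(α) \ {ε}) ∪ (FOLLOW(N) if α ⇒* ε).

Relevant sets:
  FOLLOW(E') = { $, 'd' }

For E:
  PREDICT(E → x Y b E E') = { 'x' }
  PREDICT(E → id) = { 'id' }
For E':
  PREDICT(E' → d E) = { 'd' }
  PREDICT(E' → ε) = { $, 'd' }
Y has a single production, so nothing to check there.

Conflict found: Predict set conflict for E': { 'd' }
The grammar is NOT LL(1).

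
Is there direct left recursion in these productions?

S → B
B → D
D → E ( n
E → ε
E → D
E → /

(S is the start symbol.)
No direct left recursion

S → B: starts with B
B → D: starts with D
D → E ( n: starts with E
E → ε: starts with ε
E → D: starts with D
E → /: starts with '/'

No direct left recursion found.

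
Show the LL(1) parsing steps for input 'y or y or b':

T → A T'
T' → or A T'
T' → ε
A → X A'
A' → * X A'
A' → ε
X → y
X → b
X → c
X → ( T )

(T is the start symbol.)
Stack is shown with the top on the left.

Stack      Input          Action
--------------------------------
T $        y or y or b $  output T → A T'
A T' $     y or y or b $  output A → X A'
X A' T' $  y or y or b $  output X → y
y A' T' $  y or y or b $  match 'y'
A' T' $    or y or b $    output A' → ε
T' $       or y or b $    output T' → or A T'
or A T' $  or y or b $    match 'or'
A T' $     y or b $       output A → X A'
X A' T' $  y or b $       output X → y
y A' T' $  y or b $       match 'y'
A' T' $    or b $         output A' → ε
T' $       or b $         output T' → or A T'
or A T' $  or b $         match 'or'
A T' $     b $            output A → X A'
X A' T' $  b $            output X → b
b A' T' $  b $            match 'b'
A' T' $    $              output A' → ε
T' $       $              output T' → ε
$          $              accept

The string is accepted.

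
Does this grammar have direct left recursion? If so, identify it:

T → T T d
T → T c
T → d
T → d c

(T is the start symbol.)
Yes, T is left-recursive

Direct left recursion occurs when N → N α for some non-terminal N (the right-hand side begins with the left-hand side itself).

T → T T d: LEFT RECURSIVE (starts with T)
T → T c: LEFT RECURSIVE (starts with T)
T → d: starts with d
T → d c: starts with d

The grammar has direct left recursion on: T.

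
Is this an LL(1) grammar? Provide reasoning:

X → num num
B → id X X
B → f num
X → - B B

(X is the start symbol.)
A grammar is LL(1) if for each non-terminal N with multiple productions, the predict sets of those productions are pairwise disjoint, where PREDICT(N → α) = (FIRST(α) \ {ε}) ∪ (FOLLOW(N) if α ⇒* ε).

For X:
  PREDICT(X → num num) = { 'num' }
  PREDICT(X → '-' B B) = { '-' }
For B:
  PREDICT(B → id X X) = { 'id' }
  PREDICT(B → f num) = { 'f' }

All predict sets are disjoint. The grammar IS LL(1).

Answer: Yes, the grammar is LL(1).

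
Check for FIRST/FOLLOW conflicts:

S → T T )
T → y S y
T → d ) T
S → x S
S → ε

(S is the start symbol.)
Nullable non-terminals: S.
FIRST sets used below: FIRST(T) = { 'd', 'y' }

S: nullable alternative(s) S → ε; FOLLOW(S) = { $, 'y' }
  S → T T ): FIRST \ {ε} = { 'd', 'y' } — overlaps FOLLOW(S) on { 'y' }: CONFLICT
  S → x S: FIRST \ {ε} = { 'x' } — disjoint from FOLLOW(S)
  S → ε: FIRST \ {ε} = { } — this is the only nullable alternative, skip

T has no nullable alternative, so no FIRST/FOLLOW check is needed there.

So the grammar has 1 FIRST/FOLLOW conflict (marked CONFLICT above).

Answer: Yes. S → T T ')' with FOLLOW(S) on { 'y' }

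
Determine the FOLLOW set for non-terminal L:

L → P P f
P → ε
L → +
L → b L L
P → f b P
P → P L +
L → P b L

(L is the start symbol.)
{ $, '+', 'b', 'f' }

To compute FOLLOW(L), find every occurrence of L on a right-hand side N → α L β: add FIRST(β) \ {ε}, and if β is empty or nullable also add FOLLOW(N). Iterate to a fixed point.

L is the start symbol, so $ ∈ FOLLOW(L).
In L → b L L: L is followed by L, add FIRST(L) \ {ε} = { '+', 'b', 'f' }
In L → b L L: L is at the end; this adds FOLLOW(L) to itself — nothing new
In P → P L +: L is followed by '+', add FIRST('+') \ {ε} = { '+' }
In L → P b L: L is at the end; this adds FOLLOW(L) to itself — nothing new

Taking the union: FOLLOW(L) = { $, '+', 'b', 'f' }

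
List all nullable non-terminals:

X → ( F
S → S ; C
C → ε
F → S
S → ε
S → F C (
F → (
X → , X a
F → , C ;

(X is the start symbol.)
ε-productions: C → ε, S → ε
So C, S are immediately nullable.
F → S: every symbol on the right is nullable, so F is nullable too.
No further non-terminal can be added: every production for the remaining non-terminals contains a terminal or a non-nullable non-terminal.
Nullable = { 'C', 'F', 'S' }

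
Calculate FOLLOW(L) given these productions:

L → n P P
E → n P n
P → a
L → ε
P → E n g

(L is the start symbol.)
{ $ }

To compute FOLLOW(L), find every occurrence of L on a right-hand side N → α L β: add FIRST(β) \ {ε}, and if β is empty or nullable also add FOLLOW(N). Iterate to a fixed point.

L is the start symbol, so $ ∈ FOLLOW(L).
L does not occur on any right-hand side.

Taking the union: FOLLOW(L) = { $ }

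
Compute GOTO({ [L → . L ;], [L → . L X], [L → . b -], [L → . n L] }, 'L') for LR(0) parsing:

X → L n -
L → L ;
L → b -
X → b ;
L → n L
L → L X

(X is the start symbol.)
{ [L → . L ;], [L → . L X], [L → . b -], [L → . n L], [L → L . ;], [L → L . X], [X → . L n -], [X → . b ;] }

GOTO(I, 'L') = CLOSURE({ [A → αX.β] : [A → α.Xβ] ∈ I, X = 'L' })

Items with dot before 'L', with the dot advanced:
  [L → . L ;] → [L → L . ;]
  [L → . L X] → [L → L . X]
Closure of the advanced items:
  [L → L . X] has the dot before X: add [X → . L n -], [X → . b ;]
  [X → . L n -] has the dot before L: add [L → . L ;], [L → . b -], [L → . n L], [L → . L X]

GOTO = { [L → . L ;], [L → . L X], [L → . b -], [L → . n L], [L → L . ;], [L → L . X], [X → . L n -], [X → . b ;] }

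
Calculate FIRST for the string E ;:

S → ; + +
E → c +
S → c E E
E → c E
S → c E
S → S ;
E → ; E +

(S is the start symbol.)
FIRST sets of the non-terminals involved (from the grammar, by fixed-point iteration):
  FIRST(E) = { ';', 'c' }

To compute FIRST(E ;), process the symbols left to right:
Symbol E is a non-terminal. Add FIRST(E) \ {ε} = { ';', 'c' }
E is not nullable (ε ∉ FIRST(E)), so stop here.
FIRST(E ;) = { ';', 'c' }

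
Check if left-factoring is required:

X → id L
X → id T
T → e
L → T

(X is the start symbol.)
Yes, X has productions with common prefix 'id'

Left-factoring is needed when two productions for the same non-terminal
share a common prefix on the right-hand side.

Productions for X:
  X → id L
  X → id T

Found common prefix 'id' in productions for X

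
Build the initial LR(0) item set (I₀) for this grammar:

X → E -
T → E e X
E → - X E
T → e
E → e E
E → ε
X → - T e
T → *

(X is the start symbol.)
{ [E → . - X E], [E → . e E], [E → .], [X → . - T e], [X → . E -], [X' → . X] }

First, augment the grammar with X' → X
I₀ = CLOSURE({ [X' → . X] }):
  [X' → . X] has the dot before X: add [X → . E -], [X → . - T e]
  [X → . E -] has the dot before E: add [E → . - X E], [E → . e E], [E → .]
No further items can be added.

I₀ = { [E → . - X E], [E → . e E], [E → .], [X → . - T e], [X → . E -], [X' → . X] }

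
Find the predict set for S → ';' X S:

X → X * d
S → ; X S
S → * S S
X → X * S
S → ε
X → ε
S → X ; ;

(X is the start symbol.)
PREDICT(S → ';' X S) = (FIRST(RHS) \ {ε}) ∪ (FOLLOW(S) if ε ∈ FIRST(RHS), i.e. RHS ⇒* ε)
FIRST(';' X S) = { ';' }
ε ∉ FIRST(';' X S), so FOLLOW(S) is not added.
PREDICT(S → ';' X S) = { ';' }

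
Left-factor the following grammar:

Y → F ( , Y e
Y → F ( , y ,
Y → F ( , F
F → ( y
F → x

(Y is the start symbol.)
Y → F ( , Y'
Y' → Y e
Y' → y ,
Y' → F
F → ( y
F → x

Left-factoring transforms A → αβ₁ | αβ₂ into A → αA' and A' → β₁ | β₂
(α is the longest common prefix among the alternatives). Repeat until
no nonterminal has two alternatives with a common prefix.

Round 1: Y has alternatives sharing prefix 'F ( ,'. Introduce Y': Y → F ( , Y'
  Add: Y' → Y e
  Add: Y' → y ,
  Add: Y' → F

No remaining common prefixes — done.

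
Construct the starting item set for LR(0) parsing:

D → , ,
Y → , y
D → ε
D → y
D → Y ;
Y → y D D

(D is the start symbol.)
{ [D → . , ,], [D → . Y ;], [D → . y], [D → .], [D' → . D], [Y → . , y], [Y → . y D D] }

First, augment the grammar with D' → D
I₀ = CLOSURE({ [D' → . D] }):
  [D' → . D] has the dot before D: add [D → . , ,], [D → .], [D → . y], [D → . Y ;]
  [D → . Y ;] has the dot before Y: add [Y → . , y], [Y → . y D D]
No further items can be added.

I₀ = { [D → . , ,], [D → . Y ;], [D → . y], [D → .], [D' → . D], [Y → . , y], [Y → . y D D] }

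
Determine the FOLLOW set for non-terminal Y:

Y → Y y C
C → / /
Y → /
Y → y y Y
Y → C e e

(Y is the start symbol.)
To compute FOLLOW(Y), find every occurrence of Y on a right-hand side N → α Y β: add FIRST(β) \ {ε}, and if β is empty or nullable also add FOLLOW(N). Iterate to a fixed point.

Y is the start symbol, so $ ∈ FOLLOW(Y).
In Y → Y y C: Y is followed by y C, add FIRST(y C) \ {ε} = { 'y' }
In Y → y y Y: Y is at the end; this adds FOLLOW(Y) to itself — nothing new

Taking the union: FOLLOW(Y) = { $, 'y' }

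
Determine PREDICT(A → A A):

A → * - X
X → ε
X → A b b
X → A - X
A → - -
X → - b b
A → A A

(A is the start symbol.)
PREDICT(A → A A) = (FIRST(RHS) \ {ε}) ∪ (FOLLOW(A) if ε ∈ FIRST(RHS), i.e. RHS ⇒* ε)
FIRST(A) = { '*', '-' }
FIRST(A A) = { '*', '-' }
ε ∉ FIRST(A A), so FOLLOW(A) is not added.
PREDICT(A → A A) = { '*', '-' }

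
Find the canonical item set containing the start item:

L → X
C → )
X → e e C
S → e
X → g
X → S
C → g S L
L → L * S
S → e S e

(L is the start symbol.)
{ [L → . L * S], [L → . X], [L' → . L], [S → . e S e], [S → . e], [X → . S], [X → . e e C], [X → . g] }

First, augment the grammar with L' → L
I₀ = CLOSURE({ [L' → . L] }):
  [L' → . L] has the dot before L: add [L → . X], [L → . L * S]
  [L → . X] has the dot before X: add [X → . e e C], [X → . g], [X → . S]
  [X → . S] has the dot before S: add [S → . e], [S → . e S e]
No further items can be added.

I₀ = { [L → . L * S], [L → . X], [L' → . L], [S → . e S e], [S → . e], [X → . S], [X → . e e C], [X → . g] }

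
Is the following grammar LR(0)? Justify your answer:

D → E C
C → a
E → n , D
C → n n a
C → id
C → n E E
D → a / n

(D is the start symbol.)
Augment with D' → D and build the canonical LR(0) collection (I0 = CLOSURE({[D' → . D]}), then GOTO on every symbol after a dot until no new states appear). It has 17 states:
  I0: { [D → . E C], [D → . a / n], [D' → . D], [E → . n , D] }  — shift
  I1: { [D' → D .] }  — accept
  I2: { [C → . a], [C → . id], [C → . n E E], [C → . n n a], [D → E . C] }  — shift
  I3: { [D → a . / n] }  — shift
  I4: { [E → n . , D] }  — shift
  I5: { [D → . E C], [D → . a / n], [E → . n , D], [E → n , . D] }  — shift
  I6: { [E → n , D .] }  — reduce
  I7: { [D → a / . n] }  — shift
  I8: { [D → a / n .] }  — reduce
  I9: { [D → E C .] }  — reduce
  I10: { [C → a .] }  — reduce
  I11: { [C → id .] }  — reduce
  I12: { [C → n . E E], [C → n . n a], [E → . n , D] }  — shift
  I13: { [C → n E . E], [E → . n , D] }  — shift
  I14: { [C → n n . a], [E → n . , D] }  — shift
  I15: { [C → n n a .] }  — reduce
  I16: { [C → n E E .] }  — reduce

Every state is either a pure shift/goto state or contains exactly one complete item and nothing to shift — no conflicts. The grammar is LR(0).

Answer: Yes, the grammar is LR(0)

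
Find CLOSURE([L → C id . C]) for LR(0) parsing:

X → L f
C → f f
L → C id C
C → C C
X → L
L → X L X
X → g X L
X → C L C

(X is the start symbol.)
To compute CLOSURE, for each item [A → α.Bβ] where B is a non-terminal, add [B → .γ] for all productions B → γ; repeat for the newly added items until nothing changes.

Start with: [L → C id . C]
  [L → C id . C] has the dot before C: add [C → . f f], [C → . C C]
No further items can be added.

CLOSURE = { [C → . C C], [C → . f f], [L → C id . C] }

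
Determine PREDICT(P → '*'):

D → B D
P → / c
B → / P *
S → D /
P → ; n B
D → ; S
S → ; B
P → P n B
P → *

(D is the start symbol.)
PREDICT(P → '*') = (FIRST(RHS) \ {ε}) ∪ (FOLLOW(P) if ε ∈ FIRST(RHS), i.e. RHS ⇒* ε)
FIRST('*') = { '*' }
ε ∉ FIRST('*'), so FOLLOW(P) is not added.
PREDICT(P → '*') = { '*' }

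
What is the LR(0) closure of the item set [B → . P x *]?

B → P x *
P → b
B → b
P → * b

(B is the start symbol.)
To compute CLOSURE, for each item [A → α.Bβ] where B is a non-terminal, add [B → .γ] for all productions B → γ; repeat for the newly added items until nothing changes.

Start with: [B → . P x *]
  [B → . P x *] has the dot before P: add [P → . b], [P → . * b]
No further items can be added.

CLOSURE = { [B → . P x *], [P → . * b], [P → . b] }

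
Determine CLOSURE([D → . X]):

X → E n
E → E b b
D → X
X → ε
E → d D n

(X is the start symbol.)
To compute CLOSURE, for each item [A → α.Bβ] where B is a non-terminal, add [B → .γ] for all productions B → γ; repeat for the newly added items until nothing changes.

Start with: [D → . X]
  [D → . X] has the dot before X: add [X → . E n], [X → .]
  [X → . E n] has the dot before E: add [E → . E b b], [E → . d D n]
No further items can be added.

CLOSURE = { [D → . X], [E → . E b b], [E → . d D n], [X → . E n], [X → .] }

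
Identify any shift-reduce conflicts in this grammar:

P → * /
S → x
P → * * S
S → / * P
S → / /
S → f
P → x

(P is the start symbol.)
A shift-reduce conflict occurs when an LR(0) state has both:
  - a complete (reduce) item [A → α .] (dot at the end), and
  - a shift item [B → β . c γ] (dot before a terminal).

Augment with P' → P and build the canonical LR(0) collection (I0 = CLOSURE({[P' → . P]}), then GOTO on every symbol after a dot until no new states appear). It has 13 states:
  I0: { [P → . * * S], [P → . * /], [P → . x], [P' → . P] }  — shift
  I1: { [P → * . * S], [P → * . /] }  — shift
  I2: { [P' → P .] }  — accept
  I3: { [P → x .] }  — reduce
  I4: { [P → * * . S], [S → . / * P], [S → . / /], [S → . f], [S → . x] }  — shift
  I5: { [P → * / .] }  — reduce
  I6: { [S → / . * P], [S → / . /] }  — shift
  I7: { [P → * * S .] }  — reduce
  I8: { [S → f .] }  — reduce
  I9: { [S → x .] }  — reduce
  I10: { [P → . * * S], [P → . * /], [P → . x], [S → / * . P] }  — shift
  I11: { [S → / / .] }  — reduce
  I12: { [S → / * P .] }  — reduce

No state contains both a complete item and a shift item.

Answer: No shift-reduce conflicts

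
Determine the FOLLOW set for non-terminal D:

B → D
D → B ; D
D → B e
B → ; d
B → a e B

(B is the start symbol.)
To compute FOLLOW(D), find every occurrence of D on a right-hand side N → α D β: add FIRST(β) \ {ε}, and if β is empty or nullable also add FOLLOW(N). Iterate to a fixed point.

In B → D: D is at the end, add FOLLOW(B)
In D → B ; D: D is at the end; this adds FOLLOW(D) to itself — nothing new

The FOLLOW sets referred to above (computed the same way, to a fixed point):
  FOLLOW(B) = { $, ';', 'e' }

Taking the union: FOLLOW(D) = { $, ';', 'e' }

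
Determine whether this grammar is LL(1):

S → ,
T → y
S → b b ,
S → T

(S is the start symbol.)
Relevant sets:
  FIRST(T) = { 'y' }

For S:
  PREDICT(S → ',') = { ',' }
  PREDICT(S → b b ',') = { 'b' }
  PREDICT(S → T) = { 'y' }
T has a single production, so nothing to check there.

All predict sets are disjoint. The grammar IS LL(1).

Answer: Yes, the grammar is LL(1).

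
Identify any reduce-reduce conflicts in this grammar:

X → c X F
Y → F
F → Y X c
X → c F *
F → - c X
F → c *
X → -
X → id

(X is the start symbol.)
Yes — I14: [X → c X F .] vs [Y → F .]

Augment with X' → X and build the canonical LR(0) collection (I0 = CLOSURE({[X' → . X]}), then GOTO on every symbol after a dot until no new states appear). It has 19 states:
  I0: { [X → . -], [X → . c F *], [X → . c X F], [X → . id], [X' → . X] }  — shift
  I1: { [X → - .] }  — reduce
  I2: { [X' → X .] }  — accept
  I3: { [F → . - c X], [F → . Y X c], [F → . c *], [X → . -], [X → . c F *], [X → . c X F], [X → . id], [X → c . F *], [X → c . X F], [Y → . F] }  — shift
  I4: { [X → id .] }  — reduce
  I5: { [F → - . c X], [X → - .] }  — shift, reduce
  I6: { [X → c F . *], [Y → F .] }  — shift, reduce
  I7: { [F → . - c X], [F → . Y X c], [F → . c *], [X → c X . F], [Y → . F] }  — shift
  I8: { [F → Y . X c], [X → . -], [X → . c F *], [X → . c X F], [X → . id] }  — shift
  I9: { [F → . - c X], [F → . Y X c], [F → . c *], [F → c . *], [X → . -], [X → . c F *], [X → . c X F], [X → . id], [X → c . F *], [X → c . X F], [Y → . F] }  — shift
  I10: { [F → c * .] }  — reduce
  I11: { [F → Y X . c] }  — shift
  I12: { [F → Y X c .] }  — reduce
  I13: { [F → - . c X] }  — shift
  I14: { [X → c X F .], [Y → F .] }  — 2 reduces
  I15: { [F → c . *] }  — shift
  I16: { [F → - c . X], [X → . -], [X → . c F *], [X → . c X F], [X → . id] }  — shift
  I17: { [F → - c X .] }  — reduce
  I18: { [X → c F * .] }  — reduce

I14 contains complete items [X → c X F .], [Y → F .] — reduce-reduce conflict.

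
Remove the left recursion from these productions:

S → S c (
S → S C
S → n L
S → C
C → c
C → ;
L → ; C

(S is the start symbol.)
S is directly left-recursive. The standard transformation for
  A → A α₁ | ... | A α_m | β₁ | ... | β_n
is
  A  → β₁ A' | ... | β_n A'
  A' → α₁ A' | ... | α_m A' | ε

S → n L becomes S → n L S'
S → C becomes S → C S'
S → S c ( becomes S' → c ( S'
S → S C becomes S' → C S'
Add S' → ε

Productions for other non-terminals are unchanged:
  C → c
  C → ;
  L → ; C

Resulting grammar:
S → n L S'
S → C S'
S' → c ( S'
S' → C S'
S' → ε
C → c
C → ;
L → ; C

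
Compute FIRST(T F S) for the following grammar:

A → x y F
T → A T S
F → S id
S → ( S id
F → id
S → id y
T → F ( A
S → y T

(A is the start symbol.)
{ '(', 'id', 'x', 'y' }

FIRST sets of the non-terminals involved (from the grammar, by fixed-point iteration):
  FIRST(T) = { '(', 'id', 'x', 'y' }

To compute FIRST(T F S), process the symbols left to right:
Symbol T is a non-terminal. Add FIRST(T) \ {ε} = { '(', 'id', 'x', 'y' }
T is not nullable (ε ∉ FIRST(T)), so stop here.
FIRST(T F S) = { '(', 'id', 'x', 'y' }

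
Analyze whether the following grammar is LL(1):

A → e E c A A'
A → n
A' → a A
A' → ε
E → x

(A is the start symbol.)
A grammar is LL(1) if for each non-terminal N with multiple productions, the predict sets of those productions are pairwise disjoint, where PREDICT(N → α) = (FIRST(α) \ {ε}) ∪ (FOLLOW(N) if α ⇒* ε).

Relevant sets:
  FOLLOW(A') = { $, 'a' }

For A:
  PREDICT(A → e E c A A') = { 'e' }
  PREDICT(A → n) = { 'n' }
For A':
  PREDICT(A' → a A) = { 'a' }
  PREDICT(A' → ε) = { $, 'a' }
E has a single production, so nothing to check there.

Conflict found: Predict set conflict for A': { 'a' }
The grammar is NOT LL(1).

Answer: No. Predict set conflict for A': { 'a' }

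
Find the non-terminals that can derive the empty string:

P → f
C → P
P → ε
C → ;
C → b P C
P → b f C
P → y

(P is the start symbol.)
{ 'C', 'P' }

A non-terminal is nullable if it can derive ε (the empty string): either it has an ε-production, or it has a production whose right-hand side consists entirely of nullable non-terminals.

ε-productions: P → ε
So P is immediately nullable.
C → P: every symbol on the right is nullable, so C is nullable too.
Every non-terminal is now nullable.
Nullable = { 'C', 'P' }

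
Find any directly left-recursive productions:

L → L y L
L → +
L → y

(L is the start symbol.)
L → L y L: LEFT RECURSIVE (starts with L)
L → +: starts with '+'
L → y: starts with y

The grammar has direct left recursion on: L.

Answer: Yes, L is left-recursive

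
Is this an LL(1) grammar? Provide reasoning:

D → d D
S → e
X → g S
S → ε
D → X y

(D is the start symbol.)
Relevant sets:
  FIRST(X) = { 'g' }
  FOLLOW(S) = { 'y' }

For D:
  PREDICT(D → d D) = { 'd' }
  PREDICT(D → X y) = { 'g' }
For S:
  PREDICT(S → e) = { 'e' }
  PREDICT(S → ε) = { 'y' }
X has a single production, so nothing to check there.

All predict sets are disjoint. The grammar IS LL(1).

Answer: Yes, the grammar is LL(1).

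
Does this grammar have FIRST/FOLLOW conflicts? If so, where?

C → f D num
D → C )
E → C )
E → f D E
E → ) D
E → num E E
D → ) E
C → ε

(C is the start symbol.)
A FIRST/FOLLOW conflict occurs when a non-terminal N has a nullable alternative N → β (β ⇒* ε) and another alternative N → α with FIRST(α) ∩ FOLLOW(N) ≠ ∅: on such a lookahead the parser cannot decide between expanding α and letting N vanish via β.

Nullable non-terminals: C.

C: nullable alternative(s) C → ε; FOLLOW(C) = { $, ')' }
  C → f D num: FIRST \ {ε} = { 'f' } — disjoint from FOLLOW(C)
  C → ε: FIRST \ {ε} = { } — this is the only nullable alternative, skip

D, E have no nullable alternative, so no FIRST/FOLLOW check is needed there.

No FIRST/FOLLOW conflicts found.

Answer: No FIRST/FOLLOW conflicts.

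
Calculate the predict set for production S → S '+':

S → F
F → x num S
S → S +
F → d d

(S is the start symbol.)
{ 'd', 'x' }

PREDICT(S → S '+') = (FIRST(RHS) \ {ε}) ∪ (FOLLOW(S) if ε ∈ FIRST(RHS), i.e. RHS ⇒* ε)
FIRST(S) = { 'd', 'x' }
FIRST(S '+') = { 'd', 'x' }
ε ∉ FIRST(S '+'), so FOLLOW(S) is not added.
PREDICT(S → S '+') = { 'd', 'x' }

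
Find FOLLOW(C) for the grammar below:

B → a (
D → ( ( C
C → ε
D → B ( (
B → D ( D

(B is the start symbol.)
To compute FOLLOW(C), find every occurrence of C on a right-hand side N → α C β: add FIRST(β) \ {ε}, and if β is empty or nullable also add FOLLOW(N). Iterate to a fixed point.

In D → ( ( C: C is at the end, add FOLLOW(D)

The FOLLOW sets referred to above (computed the same way, to a fixed point):
  FOLLOW(D) = { $, '(' }

Taking the union: FOLLOW(C) = { $, '(' }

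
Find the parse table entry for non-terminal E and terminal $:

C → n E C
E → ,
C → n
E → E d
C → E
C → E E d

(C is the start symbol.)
To find M[E, $], we find productions for E where $ is in the predict set (PREDICT(N → α) = (FIRST(α) \ {ε}) ∪ (FOLLOW(N) if α ⇒* ε)).

Relevant sets:
  FIRST(E) = { ',' }

E → ,: PREDICT = { ',' }
E → E d: PREDICT = { ',' }

M[E, $] is empty (no production applies)

Answer: Empty (error entry)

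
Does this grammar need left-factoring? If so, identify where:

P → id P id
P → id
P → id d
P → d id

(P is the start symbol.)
Yes, P has productions with common prefix 'id'

Left-factoring is needed when two productions for the same non-terminal
share a common prefix on the right-hand side.

Productions for P:
  P → id P id
  P → id
  P → id d
  P → d id

Found common prefix 'id' in productions for P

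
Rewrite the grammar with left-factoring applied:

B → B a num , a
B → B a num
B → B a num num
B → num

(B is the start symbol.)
Left-factoring transforms A → αβ₁ | αβ₂ into A → αA' and A' → β₁ | β₂
(α is the longest common prefix among the alternatives). Repeat until
no nonterminal has two alternatives with a common prefix.

Round 1: B has alternatives sharing prefix 'B a num'. Introduce B': B → B a num B'
  Add: B' → , a
  Add: B' → ε
  Add: B' → num

No remaining common prefixes — done.

Resulting grammar:
B → B a num B'
B' → , a
B' → ε
B' → num
B → num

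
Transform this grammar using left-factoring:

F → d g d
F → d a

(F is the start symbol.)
F → d F'
F' → g d
F' → a

Left-factoring transforms A → αβ₁ | αβ₂ into A → αA' and A' → β₁ | β₂
(α is the longest common prefix among the alternatives). Repeat until
no nonterminal has two alternatives with a common prefix.

Round 1: F has alternatives sharing prefix 'd'. Introduce F': F → d F'
  Add: F' → g d
  Add: F' → a

No remaining common prefixes — done.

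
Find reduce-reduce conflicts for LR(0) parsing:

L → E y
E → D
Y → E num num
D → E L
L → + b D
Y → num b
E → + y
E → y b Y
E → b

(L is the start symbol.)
Yes — I19: [E → D .] vs [L → + b D .]

A reduce-reduce conflict occurs when an LR(0) state has two complete items [A → α .] and [B → β .] — both call for a reduction, and with no lookahead the parser cannot choose between them.

Augment with L' → L and build the canonical LR(0) collection (I0 = CLOSURE({[L' → . L]}), then GOTO on every symbol after a dot until no new states appear). It has 21 states:
  I0: { [D → . E L], [E → . + y], [E → . D], [E → . b], [E → . y b Y], [L → . + b D], [L → . E y], [L' → . L] }  — shift
  I1: { [E → + . y], [L → + . b D] }  — shift
  I2: { [E → D .] }  — reduce
  I3: { [D → . E L], [D → E . L], [E → . + y], [E → . D], [E → . b], [E → . y b Y], [L → . + b D], [L → . E y], [L → E . y] }  — shift
  I4: { [L' → L .] }  — accept
  I5: { [E → b .] }  — reduce
  I6: { [E → y . b Y] }  — shift
  I7: { [D → . E L], [E → . + y], [E → . D], [E → . b], [E → . y b Y], [E → y b . Y], [Y → . E num num], [Y → . num b] }  — shift
  I8: { [E → + . y] }  — shift
  I9: { [D → . E L], [D → E . L], [E → . + y], [E → . D], [E → . b], [E → . y b Y], [L → . + b D], [L → . E y], [Y → E . num num] }  — shift
  I10: { [E → y b Y .] }  — reduce
  I11: { [Y → num . b] }  — shift
  I12: { [Y → num b .] }  — reduce
  I13: { [D → E L .] }  — reduce
  I14: { [Y → E num . num] }  — shift
  I15: { [Y → E num num .] }  — reduce
  I16: { [E → + y .] }  — reduce
  I17: { [E → y . b Y], [L → E y .] }  — shift, reduce
  I18: { [D → . E L], [E → . + y], [E → . D], [E → . b], [E → . y b Y], [L → + b . D] }  — shift
  I19: { [E → D .], [L → + b D .] }  — 2 reduces
  I20: { [D → . E L], [D → E . L], [E → . + y], [E → . D], [E → . b], [E → . y b Y], [L → . + b D], [L → . E y] }  — shift

I19 contains complete items [E → D .], [L → + b D .] — reduce-reduce conflict.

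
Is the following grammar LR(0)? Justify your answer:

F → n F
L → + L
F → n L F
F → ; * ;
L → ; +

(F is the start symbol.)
Yes, the grammar is LR(0)

A grammar is LR(0) if no state in the canonical LR(0) collection has:
  - both a shift item (dot before a terminal) and a complete item (shift-reduce conflict), or
  - two or more complete items (reduce-reduce conflict; the accept item [F' → F .] counts as a complete item here).

Augment with F' → F and build the canonical LR(0) collection (I0 = CLOSURE({[F' → . F]}), then GOTO on every symbol after a dot until no new states appear). It has 14 states:
  I0: { [F → . ; * ;], [F → . n F], [F → . n L F], [F' → . F] }  — shift
  I1: { [F → ; . * ;] }  — shift
  I2: { [F' → F .] }  — accept
  I3: { [F → . ; * ;], [F → . n F], [F → . n L F], [F → n . F], [F → n . L F], [L → . + L], [L → . ; +] }  — shift
  I4: { [L → + . L], [L → . + L], [L → . ; +] }  — shift
  I5: { [F → ; . * ;], [L → ; . +] }  — shift
  I6: { [F → n F .] }  — reduce
  I7: { [F → . ; * ;], [F → . n F], [F → . n L F], [F → n L . F] }  — shift
  I8: { [F → n L F .] }  — reduce
  I9: { [F → ; * . ;] }  — shift
  I10: { [L → ; + .] }  — reduce
  I11: { [F → ; * ; .] }  — reduce
  I12: { [L → ; . +] }  — shift
  I13: { [L → + L .] }  — reduce

Every state is either a pure shift/goto state or contains exactly one complete item and nothing to shift — no conflicts. The grammar is LR(0).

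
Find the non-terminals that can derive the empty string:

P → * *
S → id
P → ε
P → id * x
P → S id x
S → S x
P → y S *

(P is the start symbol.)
{ 'P' }

ε-productions: P → ε
So P is immediately nullable.
No further non-terminal can be added: every production for the remaining non-terminals contains a terminal or a non-nullable non-terminal.
Nullable = { 'P' }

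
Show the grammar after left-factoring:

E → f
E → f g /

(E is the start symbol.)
E → f E'
E' → ε
E' → g /

Left-factoring transforms A → αβ₁ | αβ₂ into A → αA' and A' → β₁ | β₂
(α is the longest common prefix among the alternatives). Repeat until
no nonterminal has two alternatives with a common prefix.

Round 1: E has alternatives sharing prefix 'f'. Introduce E': E → f E'
  Add: E' → ε
  Add: E' → g /

No remaining common prefixes — done.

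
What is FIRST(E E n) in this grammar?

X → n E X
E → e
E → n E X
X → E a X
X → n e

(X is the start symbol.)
{ 'e', 'n' }

FIRST sets of the non-terminals involved (from the grammar, by fixed-point iteration):
  FIRST(E) = { 'e', 'n' }

To compute FIRST(E E n), process the symbols left to right:
Symbol E is a non-terminal. Add FIRST(E) \ {ε} = { 'e', 'n' }
E is not nullable (ε ∉ FIRST(E)), so stop here.
FIRST(E E n) = { 'e', 'n' }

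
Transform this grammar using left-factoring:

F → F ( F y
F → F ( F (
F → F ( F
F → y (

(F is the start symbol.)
Left-factoring transforms A → αβ₁ | αβ₂ into A → αA' and A' → β₁ | β₂
(α is the longest common prefix among the alternatives). Repeat until
no nonterminal has two alternatives with a common prefix.

Round 1: F has alternatives sharing prefix 'F ( F'. Introduce F': F → F ( F F'
  Add: F' → y
  Add: F' → (
  Add: F' → ε

No remaining common prefixes — done.

Resulting grammar:
F → F ( F F'
F' → y
F' → (
F' → ε
F → y (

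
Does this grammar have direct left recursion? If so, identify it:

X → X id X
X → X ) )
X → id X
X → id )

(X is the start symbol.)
Yes, X is left-recursive

X → X id X: LEFT RECURSIVE (starts with X)
X → X ) ): LEFT RECURSIVE (starts with X)
X → id X: starts with id
X → id ): starts with id

The grammar has direct left recursion on: X.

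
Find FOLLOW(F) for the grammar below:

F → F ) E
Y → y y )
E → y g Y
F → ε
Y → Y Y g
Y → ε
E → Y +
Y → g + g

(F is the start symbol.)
To compute FOLLOW(F), find every occurrence of F on a right-hand side N → α F β: add FIRST(β) \ {ε}, and if β is empty or nullable also add FOLLOW(N). Iterate to a fixed point.

F is the start symbol, so $ ∈ FOLLOW(F).
In F → F ) E: F is followed by ')' E, add FIRST(')' E) \ {ε} = { ')' }

Taking the union: FOLLOW(F) = { $, ')' }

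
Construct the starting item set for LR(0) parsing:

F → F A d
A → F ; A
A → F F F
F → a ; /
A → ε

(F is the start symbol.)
{ [F → . F A d], [F → . a ; /], [F' → . F] }

First, augment the grammar with F' → F
I₀ = CLOSURE({ [F' → . F] }):
  [F' → . F] has the dot before F: add [F → . F A d], [F → . a ; /]
No further items can be added.

I₀ = { [F → . F A d], [F → . a ; /], [F' → . F] }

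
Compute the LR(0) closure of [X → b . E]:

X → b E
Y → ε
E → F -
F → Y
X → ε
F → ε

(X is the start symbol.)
Start with: [X → b . E]
  [X → b . E] has the dot before E: add [E → . F -]
  [E → . F -] has the dot before F: add [F → . Y], [F → .]
  [F → . Y] has the dot before Y: add [Y → .]
No further items can be added.

CLOSURE = { [E → . F -], [F → . Y], [F → .], [X → b . E], [Y → .] }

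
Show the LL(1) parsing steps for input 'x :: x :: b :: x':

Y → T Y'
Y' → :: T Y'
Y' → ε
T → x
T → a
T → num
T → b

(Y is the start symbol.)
Stack is shown with the top on the left.

Stack      Input               Action
-------------------------------------
Y $        x :: x :: b :: x $  output Y → T Y'
T Y' $     x :: x :: b :: x $  output T → x
x Y' $     x :: x :: b :: x $  match 'x'
Y' $       :: x :: b :: x $    output Y' → :: T Y'
:: T Y' $  :: x :: b :: x $    match '::'
T Y' $     x :: b :: x $       output T → x
x Y' $     x :: b :: x $       match 'x'
Y' $       :: b :: x $         output Y' → :: T Y'
:: T Y' $  :: b :: x $         match '::'
T Y' $     b :: x $            output T → b
b Y' $     b :: x $            match 'b'
Y' $       :: x $              output Y' → :: T Y'
:: T Y' $  :: x $              match '::'
T Y' $     x $                 output T → x
x Y' $     x $                 match 'x'
Y' $       $                   output Y' → ε
$          $                   accept

The string is accepted.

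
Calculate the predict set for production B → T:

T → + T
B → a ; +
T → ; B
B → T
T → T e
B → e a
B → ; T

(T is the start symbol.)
PREDICT(B → T) = (FIRST(RHS) \ {ε}) ∪ (FOLLOW(B) if ε ∈ FIRST(RHS), i.e. RHS ⇒* ε)
FIRST(T) = { '+', ';' }
FIRST(T) = { '+', ';' }
ε ∉ FIRST(T), so FOLLOW(B) is not added.
PREDICT(B → T) = { '+', ';' }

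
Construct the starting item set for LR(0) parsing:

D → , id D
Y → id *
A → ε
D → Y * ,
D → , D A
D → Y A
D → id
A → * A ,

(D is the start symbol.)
First, augment the grammar with D' → D
I₀ = CLOSURE({ [D' → . D] }):
  [D' → . D] has the dot before D: add [D → . , id D], [D → . Y * ,], [D → . , D A], [D → . Y A], [D → . id]
  [D → . Y * ,] has the dot before Y: add [Y → . id *]
No further items can be added.

I₀ = { [D → . , D A], [D → . , id D], [D → . Y * ,], [D → . Y A], [D → . id], [D' → . D], [Y → . id *] }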